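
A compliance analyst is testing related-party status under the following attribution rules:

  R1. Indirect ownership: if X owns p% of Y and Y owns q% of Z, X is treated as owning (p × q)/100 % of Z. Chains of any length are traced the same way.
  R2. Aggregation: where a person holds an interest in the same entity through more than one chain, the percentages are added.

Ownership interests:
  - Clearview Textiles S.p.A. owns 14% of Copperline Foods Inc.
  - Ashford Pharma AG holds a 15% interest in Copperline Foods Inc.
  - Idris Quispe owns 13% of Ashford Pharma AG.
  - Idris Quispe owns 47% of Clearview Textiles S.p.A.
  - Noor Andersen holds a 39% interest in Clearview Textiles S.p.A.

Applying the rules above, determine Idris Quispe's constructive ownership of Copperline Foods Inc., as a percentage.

Chain via Clearview Textiles S.p.A. (R1): 47% × 14% = 6.58% of Copperline Foods Inc.
Chain via Ashford Pharma AG (R1): 13% × 15% = 1.95% of Copperline Foods Inc.
Aggregating (R2): 6.58% + 1.95% = 8.53%.

8.53%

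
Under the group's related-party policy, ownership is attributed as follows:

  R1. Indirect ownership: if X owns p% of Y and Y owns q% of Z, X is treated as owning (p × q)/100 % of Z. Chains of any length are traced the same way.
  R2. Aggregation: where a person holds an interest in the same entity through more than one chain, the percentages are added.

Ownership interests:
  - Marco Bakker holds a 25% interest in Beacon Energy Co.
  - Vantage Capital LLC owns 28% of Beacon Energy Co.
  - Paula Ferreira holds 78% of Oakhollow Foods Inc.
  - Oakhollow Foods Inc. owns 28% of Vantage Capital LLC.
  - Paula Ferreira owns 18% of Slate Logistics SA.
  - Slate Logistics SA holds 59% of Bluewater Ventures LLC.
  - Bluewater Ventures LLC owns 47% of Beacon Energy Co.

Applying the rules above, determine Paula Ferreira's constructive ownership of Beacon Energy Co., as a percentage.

11.1066%

Chain via Oakhollow Foods Inc. → Vantage Capital LLC (R1): 78% × 28% × 28% = 6.1152% of Beacon Energy Co.
Chain via Slate Logistics SA → Bluewater Ventures LLC (R1): 18% × 59% × 47% = 4.9914% of Beacon Energy Co.
Aggregating (R2): 6.1152% + 4.9914% = 11.1066%.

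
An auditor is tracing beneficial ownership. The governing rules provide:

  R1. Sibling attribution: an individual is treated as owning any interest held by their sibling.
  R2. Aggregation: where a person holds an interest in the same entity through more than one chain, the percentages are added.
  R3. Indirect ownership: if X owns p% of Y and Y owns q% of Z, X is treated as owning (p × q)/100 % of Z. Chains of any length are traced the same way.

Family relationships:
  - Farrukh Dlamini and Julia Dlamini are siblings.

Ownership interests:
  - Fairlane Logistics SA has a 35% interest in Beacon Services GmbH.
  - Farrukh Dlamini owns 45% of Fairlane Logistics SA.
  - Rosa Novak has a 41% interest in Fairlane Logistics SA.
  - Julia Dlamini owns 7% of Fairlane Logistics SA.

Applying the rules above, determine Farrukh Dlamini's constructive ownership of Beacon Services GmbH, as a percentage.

By sibling attribution (R1), Farrukh Dlamini is treated as also owning Julia Dlamini's interest in Fairlane Logistics SA, giving 45% + 7% = 52%.
Chain via Fairlane Logistics SA (R3): 52% × 35% = 18.2% of Beacon Services GmbH.

18.2%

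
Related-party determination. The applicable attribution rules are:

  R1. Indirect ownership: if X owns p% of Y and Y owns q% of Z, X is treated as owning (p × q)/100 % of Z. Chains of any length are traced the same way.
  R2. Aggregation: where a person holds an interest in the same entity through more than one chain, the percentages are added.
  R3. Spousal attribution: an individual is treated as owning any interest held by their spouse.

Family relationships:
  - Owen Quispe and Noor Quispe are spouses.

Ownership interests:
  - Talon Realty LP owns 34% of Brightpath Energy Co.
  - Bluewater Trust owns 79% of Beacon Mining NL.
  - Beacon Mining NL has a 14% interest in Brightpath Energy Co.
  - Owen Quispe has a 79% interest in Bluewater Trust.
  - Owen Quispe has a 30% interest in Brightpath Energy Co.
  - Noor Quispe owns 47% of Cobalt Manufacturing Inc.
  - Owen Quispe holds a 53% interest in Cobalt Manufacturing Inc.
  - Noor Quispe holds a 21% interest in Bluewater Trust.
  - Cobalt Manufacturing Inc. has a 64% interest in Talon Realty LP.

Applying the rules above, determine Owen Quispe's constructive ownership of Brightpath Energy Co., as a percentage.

By spousal attribution (R3), Owen Quispe is treated as also owning Noor Quispe's interest in Bluewater Trust, giving 79% + 21% = 100%.
By spousal attribution (R3), Owen Quispe is treated as also owning Noor Quispe's interest in Cobalt Manufacturing Inc, giving 53% + 47% = 100%.
Chain via Bluewater Trust → Beacon Mining NL (R1): 100% × 79% × 14% = 11.06% of Brightpath Energy Co.
Chain via Cobalt Manufacturing Inc. → Talon Realty LP (R1): 100% × 64% × 34% = 21.76% of Brightpath Energy Co.
Direct interest in Brightpath Energy Co: 30%.
Aggregating (R2): 11.06% + 21.76% + 30% = 62.82%.

62.82%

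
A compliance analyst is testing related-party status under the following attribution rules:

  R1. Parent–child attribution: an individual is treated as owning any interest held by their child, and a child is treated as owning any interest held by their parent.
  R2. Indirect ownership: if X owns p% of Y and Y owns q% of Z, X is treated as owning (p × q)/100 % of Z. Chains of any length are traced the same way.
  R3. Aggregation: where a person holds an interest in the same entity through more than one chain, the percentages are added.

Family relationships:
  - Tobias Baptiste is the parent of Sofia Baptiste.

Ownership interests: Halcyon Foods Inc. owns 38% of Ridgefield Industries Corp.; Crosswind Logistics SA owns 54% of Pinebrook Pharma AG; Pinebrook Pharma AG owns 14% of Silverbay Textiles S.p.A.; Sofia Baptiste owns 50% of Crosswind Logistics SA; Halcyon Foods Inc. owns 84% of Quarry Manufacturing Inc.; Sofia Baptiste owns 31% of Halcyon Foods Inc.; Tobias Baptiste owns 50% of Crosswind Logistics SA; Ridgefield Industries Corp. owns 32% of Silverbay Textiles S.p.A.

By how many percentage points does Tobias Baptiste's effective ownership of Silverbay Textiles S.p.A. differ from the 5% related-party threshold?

6.3296

By parent–child attribution (R1), Tobias Baptiste is treated as also owning Sofia Baptiste's interest in Crosswind Logistics SA, giving 50% + 50% = 100%.
By parent–child attribution (R1), Tobias Baptiste is treated as owning Sofia Baptiste's 31% interest in Halcyon Foods Inc.
Chain via Crosswind Logistics SA → Pinebrook Pharma AG (R2): 100% × 54% × 14% = 7.56% of Silverbay Textiles S.p.A.
Chain via Halcyon Foods Inc. → Ridgefield Industries Corp. (R2): 31% × 38% × 32% = 3.7696% of Silverbay Textiles S.p.A.
Aggregating (R3): 7.56% + 3.7696% = 11.3296%.
11.3296% exceeds the 5% threshold by 6.3296 percentage points.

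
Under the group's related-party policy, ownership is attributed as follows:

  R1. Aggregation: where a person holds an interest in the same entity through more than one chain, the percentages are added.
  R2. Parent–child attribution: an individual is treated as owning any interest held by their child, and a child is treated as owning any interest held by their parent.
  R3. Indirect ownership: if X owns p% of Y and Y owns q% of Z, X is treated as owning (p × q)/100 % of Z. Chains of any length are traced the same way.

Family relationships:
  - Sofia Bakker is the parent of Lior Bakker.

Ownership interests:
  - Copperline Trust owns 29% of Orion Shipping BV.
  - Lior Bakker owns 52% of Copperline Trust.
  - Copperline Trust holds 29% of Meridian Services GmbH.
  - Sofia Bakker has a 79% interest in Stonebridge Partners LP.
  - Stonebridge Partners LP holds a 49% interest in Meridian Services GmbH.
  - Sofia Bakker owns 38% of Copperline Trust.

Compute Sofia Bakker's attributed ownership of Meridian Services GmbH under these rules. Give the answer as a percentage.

64.81%

By parent–child attribution (R2), Sofia Bakker is treated as also owning Lior Bakker's interest in Copperline Trust, giving 38% + 52% = 90%.
Chain via Stonebridge Partners LP (R3): 79% × 49% = 38.71% of Meridian Services GmbH.
Chain via Copperline Trust (R3): 90% × 29% = 26.1% of Meridian Services GmbH.
Aggregating (R1): 38.71% + 26.1% = 64.81%.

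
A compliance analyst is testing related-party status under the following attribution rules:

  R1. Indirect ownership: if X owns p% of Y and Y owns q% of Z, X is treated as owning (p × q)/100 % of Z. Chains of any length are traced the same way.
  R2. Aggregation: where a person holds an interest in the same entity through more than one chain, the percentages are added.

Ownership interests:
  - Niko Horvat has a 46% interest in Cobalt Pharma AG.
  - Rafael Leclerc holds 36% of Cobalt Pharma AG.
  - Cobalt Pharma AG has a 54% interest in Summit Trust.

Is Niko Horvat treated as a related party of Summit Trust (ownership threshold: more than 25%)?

No

Chain via Cobalt Pharma AG (R1): 46% × 54% = 24.84% of Summit Trust.
24.84% does not exceed the 25% threshold, so Niko is not a related party to Summit Trust.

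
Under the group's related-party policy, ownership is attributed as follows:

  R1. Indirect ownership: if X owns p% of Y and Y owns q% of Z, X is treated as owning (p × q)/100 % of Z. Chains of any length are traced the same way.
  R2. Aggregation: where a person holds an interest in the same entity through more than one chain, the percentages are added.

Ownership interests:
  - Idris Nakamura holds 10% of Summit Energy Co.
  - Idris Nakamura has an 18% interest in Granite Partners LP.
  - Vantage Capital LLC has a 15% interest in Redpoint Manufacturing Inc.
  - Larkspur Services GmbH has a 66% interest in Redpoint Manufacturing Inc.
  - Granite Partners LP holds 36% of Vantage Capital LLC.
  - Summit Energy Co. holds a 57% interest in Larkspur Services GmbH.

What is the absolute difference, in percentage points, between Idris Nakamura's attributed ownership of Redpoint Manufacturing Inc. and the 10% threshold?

Chain via Granite Partners LP → Vantage Capital LLC (R1): 18% × 36% × 15% = 0.972% of Redpoint Manufacturing Inc.
Chain via Summit Energy Co. → Larkspur Services GmbH (R1): 10% × 57% × 66% = 3.762% of Redpoint Manufacturing Inc.
Aggregating (R2): 0.972% + 3.762% = 4.734%.
4.734% falls short of the 10% threshold by 5.266 percentage points.

5.266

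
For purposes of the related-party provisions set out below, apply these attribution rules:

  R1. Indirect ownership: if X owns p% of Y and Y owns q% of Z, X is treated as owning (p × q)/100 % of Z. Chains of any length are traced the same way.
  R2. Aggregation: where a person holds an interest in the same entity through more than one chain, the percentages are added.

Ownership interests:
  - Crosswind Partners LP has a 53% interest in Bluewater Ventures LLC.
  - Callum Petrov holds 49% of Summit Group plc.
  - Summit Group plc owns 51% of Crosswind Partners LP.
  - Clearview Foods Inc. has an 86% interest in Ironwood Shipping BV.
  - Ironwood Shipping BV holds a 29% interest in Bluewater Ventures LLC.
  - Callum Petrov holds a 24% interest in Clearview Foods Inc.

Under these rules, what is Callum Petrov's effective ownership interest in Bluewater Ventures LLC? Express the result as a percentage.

19.2303%

Chain via Clearview Foods Inc. → Ironwood Shipping BV (R1): 24% × 86% × 29% = 5.9856% of Bluewater Ventures LLC.
Chain via Summit Group plc → Crosswind Partners LP (R1): 49% × 51% × 53% = 13.2447% of Bluewater Ventures LLC.
Aggregating (R2): 5.9856% + 13.2447% = 19.2303%.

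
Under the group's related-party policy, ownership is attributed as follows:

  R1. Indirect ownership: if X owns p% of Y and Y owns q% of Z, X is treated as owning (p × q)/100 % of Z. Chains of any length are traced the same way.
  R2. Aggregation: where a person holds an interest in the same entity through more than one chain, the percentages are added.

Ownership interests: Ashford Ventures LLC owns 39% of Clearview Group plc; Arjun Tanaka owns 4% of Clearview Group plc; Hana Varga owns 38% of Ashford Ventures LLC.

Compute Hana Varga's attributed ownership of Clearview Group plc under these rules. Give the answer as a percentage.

14.82%

Chain via Ashford Ventures LLC (R1): 38% × 39% = 14.82% of Clearview Group plc.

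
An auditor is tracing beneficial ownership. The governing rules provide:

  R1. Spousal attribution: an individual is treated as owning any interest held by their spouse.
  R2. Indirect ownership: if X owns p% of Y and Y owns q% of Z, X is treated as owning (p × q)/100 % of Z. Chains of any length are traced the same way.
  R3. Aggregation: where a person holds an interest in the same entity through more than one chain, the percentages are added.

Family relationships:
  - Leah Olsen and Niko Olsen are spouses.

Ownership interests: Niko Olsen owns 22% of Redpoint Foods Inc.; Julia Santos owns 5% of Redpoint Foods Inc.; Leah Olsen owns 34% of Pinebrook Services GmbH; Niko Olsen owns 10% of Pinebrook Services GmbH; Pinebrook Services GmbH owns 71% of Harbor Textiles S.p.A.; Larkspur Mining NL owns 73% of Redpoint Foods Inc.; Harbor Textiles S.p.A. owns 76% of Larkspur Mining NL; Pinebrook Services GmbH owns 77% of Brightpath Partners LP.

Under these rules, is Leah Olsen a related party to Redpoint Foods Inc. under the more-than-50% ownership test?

By spousal attribution (R1), Leah Olsen is treated as also owning Niko Olsen's interest in Pinebrook Services GmbH, giving 34% + 10% = 44%.
By spousal attribution (R1), Leah Olsen is treated as owning Niko Olsen's 22% interest in Redpoint Foods Inc.
Chain via Pinebrook Services GmbH → Harbor Textiles S.p.A. → Larkspur Mining NL (R2): 44% × 71% × 76% × 73% = 17.331952% of Redpoint Foods Inc.
Direct interest in Redpoint Foods Inc: 22%.
Aggregating (R3): 17.331952% + 22% = 39.331952%.
39.331952% does not exceed the 50% threshold, so Leah is not a related party to Redpoint Foods Inc.

No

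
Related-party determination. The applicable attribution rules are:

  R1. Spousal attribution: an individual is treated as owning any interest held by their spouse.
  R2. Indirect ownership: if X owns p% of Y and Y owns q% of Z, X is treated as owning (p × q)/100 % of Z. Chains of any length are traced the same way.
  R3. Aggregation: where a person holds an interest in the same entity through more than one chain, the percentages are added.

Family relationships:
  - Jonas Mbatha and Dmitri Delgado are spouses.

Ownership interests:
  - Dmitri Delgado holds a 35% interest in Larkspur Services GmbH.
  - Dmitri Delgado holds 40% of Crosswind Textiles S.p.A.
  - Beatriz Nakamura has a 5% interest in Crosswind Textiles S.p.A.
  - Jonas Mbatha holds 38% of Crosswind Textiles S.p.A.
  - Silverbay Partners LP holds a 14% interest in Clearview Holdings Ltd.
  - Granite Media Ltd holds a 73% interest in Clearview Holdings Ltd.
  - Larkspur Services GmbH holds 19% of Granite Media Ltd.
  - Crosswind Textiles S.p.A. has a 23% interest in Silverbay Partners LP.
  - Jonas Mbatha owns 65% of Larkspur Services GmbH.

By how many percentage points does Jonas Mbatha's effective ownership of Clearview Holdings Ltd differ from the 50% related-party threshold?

33.6184

By spousal attribution (R1), Jonas Mbatha is treated as also owning Dmitri Delgado's interest in Larkspur Services GmbH, giving 65% + 35% = 100%.
By spousal attribution (R1), Jonas Mbatha is treated as also owning Dmitri Delgado's interest in Crosswind Textiles S.p.A, giving 38% + 40% = 78%.
Chain via Larkspur Services GmbH → Granite Media Ltd (R2): 100% × 19% × 73% = 13.87% of Clearview Holdings Ltd.
Chain via Crosswind Textiles S.p.A. → Silverbay Partners LP (R2): 78% × 23% × 14% = 2.5116% of Clearview Holdings Ltd.
Aggregating (R3): 13.87% + 2.5116% = 16.3816%.
16.3816% falls short of the 50% threshold by 33.6184 percentage points.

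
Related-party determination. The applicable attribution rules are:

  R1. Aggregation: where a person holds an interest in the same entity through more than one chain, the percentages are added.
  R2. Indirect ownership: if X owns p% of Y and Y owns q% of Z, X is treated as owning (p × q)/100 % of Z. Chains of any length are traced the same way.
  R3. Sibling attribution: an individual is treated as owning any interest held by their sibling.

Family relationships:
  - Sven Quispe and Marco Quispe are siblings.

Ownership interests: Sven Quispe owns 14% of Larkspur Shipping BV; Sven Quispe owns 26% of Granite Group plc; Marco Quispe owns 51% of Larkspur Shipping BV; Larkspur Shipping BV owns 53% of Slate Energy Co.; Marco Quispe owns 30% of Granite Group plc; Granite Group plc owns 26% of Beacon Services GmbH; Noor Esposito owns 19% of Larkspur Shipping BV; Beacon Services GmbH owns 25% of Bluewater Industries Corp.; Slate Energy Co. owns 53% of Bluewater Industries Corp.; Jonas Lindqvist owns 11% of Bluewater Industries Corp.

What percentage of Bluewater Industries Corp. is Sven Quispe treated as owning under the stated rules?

By sibling attribution (R3), Sven Quispe is treated as also owning Marco Quispe's interest in Larkspur Shipping BV, giving 14% + 51% = 65%.
By sibling attribution (R3), Sven Quispe is treated as also owning Marco Quispe's interest in Granite Group plc, giving 26% + 30% = 56%.
Chain via Larkspur Shipping BV → Slate Energy Co. (R2): 65% × 53% × 53% = 18.2585% of Bluewater Industries Corp.
Chain via Granite Group plc → Beacon Services GmbH (R2): 56% × 26% × 25% = 3.64% of Bluewater Industries Corp.
Aggregating (R1): 18.2585% + 3.64% = 21.8985%.

21.8985%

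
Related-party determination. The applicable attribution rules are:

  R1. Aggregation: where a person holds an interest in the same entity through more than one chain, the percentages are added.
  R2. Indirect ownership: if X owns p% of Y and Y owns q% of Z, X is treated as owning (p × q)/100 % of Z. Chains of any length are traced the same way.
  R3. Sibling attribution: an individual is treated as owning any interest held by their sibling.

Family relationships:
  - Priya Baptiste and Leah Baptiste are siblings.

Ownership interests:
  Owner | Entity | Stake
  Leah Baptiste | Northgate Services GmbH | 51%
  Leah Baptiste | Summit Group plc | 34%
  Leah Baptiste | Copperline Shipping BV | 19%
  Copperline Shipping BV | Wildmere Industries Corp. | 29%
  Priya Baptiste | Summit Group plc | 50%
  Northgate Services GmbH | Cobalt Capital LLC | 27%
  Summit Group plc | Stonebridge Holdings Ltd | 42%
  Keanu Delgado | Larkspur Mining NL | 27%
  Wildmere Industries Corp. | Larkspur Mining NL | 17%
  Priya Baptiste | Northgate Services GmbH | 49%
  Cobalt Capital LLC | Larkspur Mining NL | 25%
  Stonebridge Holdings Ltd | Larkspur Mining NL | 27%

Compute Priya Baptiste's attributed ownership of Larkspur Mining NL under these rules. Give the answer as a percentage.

17.2123%

By sibling attribution (R3), Priya Baptiste is treated as also owning Leah Baptiste's interest in Northgate Services GmbH, giving 49% + 51% = 100%.
By sibling attribution (R3), Priya Baptiste is treated as also owning Leah Baptiste's interest in Summit Group plc, giving 50% + 34% = 84%.
By sibling attribution (R3), Priya Baptiste is treated as owning Leah Baptiste's 19% interest in Copperline Shipping BV.
Chain via Northgate Services GmbH → Cobalt Capital LLC (R2): 100% × 27% × 25% = 6.75% of Larkspur Mining NL.
Chain via Summit Group plc → Stonebridge Holdings Ltd (R2): 84% × 42% × 27% = 9.5256% of Larkspur Mining NL.
Chain via Copperline Shipping BV → Wildmere Industries Corp. (R2): 19% × 29% × 17% = 0.9367% of Larkspur Mining NL.
Aggregating (R1): 6.75% + 9.5256% + 0.9367% = 17.2123%.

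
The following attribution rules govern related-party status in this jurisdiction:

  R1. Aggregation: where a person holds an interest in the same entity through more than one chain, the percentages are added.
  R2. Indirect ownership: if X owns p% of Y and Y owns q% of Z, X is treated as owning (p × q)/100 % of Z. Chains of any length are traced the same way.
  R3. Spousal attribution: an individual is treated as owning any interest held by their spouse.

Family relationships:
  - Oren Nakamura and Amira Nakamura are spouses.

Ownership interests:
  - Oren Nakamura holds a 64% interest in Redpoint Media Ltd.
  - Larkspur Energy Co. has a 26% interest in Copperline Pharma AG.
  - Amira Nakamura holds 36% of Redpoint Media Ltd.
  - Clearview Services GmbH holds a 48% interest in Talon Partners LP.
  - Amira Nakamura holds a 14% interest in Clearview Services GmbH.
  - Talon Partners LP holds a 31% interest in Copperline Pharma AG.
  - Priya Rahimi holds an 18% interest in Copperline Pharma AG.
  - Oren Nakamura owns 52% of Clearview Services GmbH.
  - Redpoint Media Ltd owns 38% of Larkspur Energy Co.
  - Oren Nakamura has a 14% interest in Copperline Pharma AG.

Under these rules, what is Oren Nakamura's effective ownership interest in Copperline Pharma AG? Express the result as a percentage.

By spousal attribution (R3), Oren Nakamura is treated as also owning Amira Nakamura's interest in Redpoint Media Ltd, giving 64% + 36% = 100%.
By spousal attribution (R3), Oren Nakamura is treated as also owning Amira Nakamura's interest in Clearview Services GmbH, giving 52% + 14% = 66%.
Chain via Redpoint Media Ltd → Larkspur Energy Co. (R2): 100% × 38% × 26% = 9.88% of Copperline Pharma AG.
Chain via Clearview Services GmbH → Talon Partners LP (R2): 66% × 48% × 31% = 9.8208% of Copperline Pharma AG.
Direct interest in Copperline Pharma AG: 14%.
Aggregating (R1): 9.88% + 9.8208% + 14% = 33.7008%.

33.7008%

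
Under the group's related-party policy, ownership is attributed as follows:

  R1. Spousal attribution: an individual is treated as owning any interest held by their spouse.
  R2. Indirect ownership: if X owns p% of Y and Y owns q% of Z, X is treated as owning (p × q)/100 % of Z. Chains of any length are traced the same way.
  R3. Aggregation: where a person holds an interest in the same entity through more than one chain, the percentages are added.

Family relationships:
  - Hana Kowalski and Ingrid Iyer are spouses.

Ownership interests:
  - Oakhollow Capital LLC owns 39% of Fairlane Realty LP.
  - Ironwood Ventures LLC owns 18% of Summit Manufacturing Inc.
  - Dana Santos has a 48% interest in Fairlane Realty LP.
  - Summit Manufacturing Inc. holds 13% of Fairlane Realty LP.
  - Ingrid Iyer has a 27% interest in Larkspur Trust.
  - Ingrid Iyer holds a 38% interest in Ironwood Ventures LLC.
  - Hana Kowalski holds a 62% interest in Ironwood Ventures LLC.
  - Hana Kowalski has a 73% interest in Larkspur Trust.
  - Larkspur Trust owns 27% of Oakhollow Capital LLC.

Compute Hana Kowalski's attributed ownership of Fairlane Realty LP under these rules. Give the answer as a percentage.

12.87%

By spousal attribution (R1), Hana Kowalski is treated as also owning Ingrid Iyer's interest in Ironwood Ventures LLC, giving 62% + 38% = 100%.
By spousal attribution (R1), Hana Kowalski is treated as also owning Ingrid Iyer's interest in Larkspur Trust, giving 73% + 27% = 100%.
Chain via Ironwood Ventures LLC → Summit Manufacturing Inc. (R2): 100% × 18% × 13% = 2.34% of Fairlane Realty LP.
Chain via Larkspur Trust → Oakhollow Capital LLC (R2): 100% × 27% × 39% = 10.53% of Fairlane Realty LP.
Aggregating (R3): 2.34% + 10.53% = 12.87%.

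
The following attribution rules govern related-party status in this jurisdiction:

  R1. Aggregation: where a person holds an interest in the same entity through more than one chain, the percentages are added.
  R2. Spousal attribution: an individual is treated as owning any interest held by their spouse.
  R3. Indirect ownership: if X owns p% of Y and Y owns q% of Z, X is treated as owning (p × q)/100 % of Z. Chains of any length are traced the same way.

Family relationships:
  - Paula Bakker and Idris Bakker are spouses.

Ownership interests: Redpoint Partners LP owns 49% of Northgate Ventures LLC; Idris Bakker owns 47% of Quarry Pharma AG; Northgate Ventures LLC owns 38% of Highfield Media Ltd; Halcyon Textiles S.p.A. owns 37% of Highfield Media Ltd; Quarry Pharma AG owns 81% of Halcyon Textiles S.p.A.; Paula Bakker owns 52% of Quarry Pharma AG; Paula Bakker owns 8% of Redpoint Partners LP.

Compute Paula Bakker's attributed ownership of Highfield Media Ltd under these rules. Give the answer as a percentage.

By spousal attribution (R2), Paula Bakker is treated as also owning Idris Bakker's interest in Quarry Pharma AG, giving 52% + 47% = 99%.
Chain via Redpoint Partners LP → Northgate Ventures LLC (R3): 8% × 49% × 38% = 1.4896% of Highfield Media Ltd.
Chain via Quarry Pharma AG → Halcyon Textiles S.p.A. (R3): 99% × 81% × 37% = 29.6703% of Highfield Media Ltd.
Aggregating (R1): 1.4896% + 29.6703% = 31.1599%.

31.1599%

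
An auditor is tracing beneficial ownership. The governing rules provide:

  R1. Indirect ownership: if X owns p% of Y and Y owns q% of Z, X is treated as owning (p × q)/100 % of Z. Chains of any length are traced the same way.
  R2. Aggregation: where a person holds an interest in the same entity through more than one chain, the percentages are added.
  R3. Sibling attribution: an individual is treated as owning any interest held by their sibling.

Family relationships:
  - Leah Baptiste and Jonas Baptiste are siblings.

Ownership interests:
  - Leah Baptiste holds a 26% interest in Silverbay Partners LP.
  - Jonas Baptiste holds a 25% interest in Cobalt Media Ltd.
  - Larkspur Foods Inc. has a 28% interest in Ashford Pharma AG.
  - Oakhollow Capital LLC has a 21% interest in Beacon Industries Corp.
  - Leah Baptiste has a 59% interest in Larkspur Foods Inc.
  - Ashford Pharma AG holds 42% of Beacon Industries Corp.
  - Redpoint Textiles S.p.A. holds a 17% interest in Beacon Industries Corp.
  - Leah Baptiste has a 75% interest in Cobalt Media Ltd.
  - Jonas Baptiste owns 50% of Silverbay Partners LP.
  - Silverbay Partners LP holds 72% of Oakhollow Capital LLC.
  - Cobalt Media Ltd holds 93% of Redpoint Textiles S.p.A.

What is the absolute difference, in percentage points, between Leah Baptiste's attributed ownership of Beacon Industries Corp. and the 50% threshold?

15.7604

By sibling attribution (R3), Leah Baptiste is treated as also owning Jonas Baptiste's interest in Cobalt Media Ltd, giving 75% + 25% = 100%.
By sibling attribution (R3), Leah Baptiste is treated as also owning Jonas Baptiste's interest in Silverbay Partners LP, giving 26% + 50% = 76%.
Chain via Larkspur Foods Inc. → Ashford Pharma AG (R1): 59% × 28% × 42% = 6.9384% of Beacon Industries Corp.
Chain via Cobalt Media Ltd → Redpoint Textiles S.p.A. (R1): 100% × 93% × 17% = 15.81% of Beacon Industries Corp.
Chain via Silverbay Partners LP → Oakhollow Capital LLC (R1): 76% × 72% × 21% = 11.4912% of Beacon Industries Corp.
Aggregating (R2): 6.9384% + 15.81% + 11.4912% = 34.2396%.
34.2396% falls short of the 50% threshold by 15.7604 percentage points.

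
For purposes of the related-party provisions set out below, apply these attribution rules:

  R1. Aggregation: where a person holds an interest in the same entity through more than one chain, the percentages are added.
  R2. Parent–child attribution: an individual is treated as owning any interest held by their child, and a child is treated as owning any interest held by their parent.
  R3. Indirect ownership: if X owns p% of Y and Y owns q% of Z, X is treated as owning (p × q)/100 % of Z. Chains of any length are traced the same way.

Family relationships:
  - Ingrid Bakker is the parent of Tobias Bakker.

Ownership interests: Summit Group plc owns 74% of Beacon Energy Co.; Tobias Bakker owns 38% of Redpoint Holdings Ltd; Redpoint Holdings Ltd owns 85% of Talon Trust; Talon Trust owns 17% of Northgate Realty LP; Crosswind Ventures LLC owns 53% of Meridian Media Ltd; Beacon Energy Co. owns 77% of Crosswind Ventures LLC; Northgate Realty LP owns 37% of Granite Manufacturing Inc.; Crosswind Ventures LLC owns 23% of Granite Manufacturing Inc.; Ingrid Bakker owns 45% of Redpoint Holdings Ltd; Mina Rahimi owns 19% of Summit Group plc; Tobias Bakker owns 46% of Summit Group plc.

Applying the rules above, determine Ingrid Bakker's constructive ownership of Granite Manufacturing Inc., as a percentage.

10.466079%

By parent–child attribution (R2), Ingrid Bakker is treated as also owning Tobias Bakker's interest in Redpoint Holdings Ltd, giving 45% + 38% = 83%.
By parent–child attribution (R2), Ingrid Bakker is treated as owning Tobias Bakker's 46% interest in Summit Group plc.
Chain via Redpoint Holdings Ltd → Talon Trust → Northgate Realty LP (R3): 83% × 85% × 17% × 37% = 4.437595% of Granite Manufacturing Inc.
Chain via Summit Group plc → Beacon Energy Co. → Crosswind Ventures LLC (R3): 46% × 74% × 77% × 23% = 6.028484% of Granite Manufacturing Inc.
Aggregating (R1): 4.437595% + 6.028484% = 10.466079%.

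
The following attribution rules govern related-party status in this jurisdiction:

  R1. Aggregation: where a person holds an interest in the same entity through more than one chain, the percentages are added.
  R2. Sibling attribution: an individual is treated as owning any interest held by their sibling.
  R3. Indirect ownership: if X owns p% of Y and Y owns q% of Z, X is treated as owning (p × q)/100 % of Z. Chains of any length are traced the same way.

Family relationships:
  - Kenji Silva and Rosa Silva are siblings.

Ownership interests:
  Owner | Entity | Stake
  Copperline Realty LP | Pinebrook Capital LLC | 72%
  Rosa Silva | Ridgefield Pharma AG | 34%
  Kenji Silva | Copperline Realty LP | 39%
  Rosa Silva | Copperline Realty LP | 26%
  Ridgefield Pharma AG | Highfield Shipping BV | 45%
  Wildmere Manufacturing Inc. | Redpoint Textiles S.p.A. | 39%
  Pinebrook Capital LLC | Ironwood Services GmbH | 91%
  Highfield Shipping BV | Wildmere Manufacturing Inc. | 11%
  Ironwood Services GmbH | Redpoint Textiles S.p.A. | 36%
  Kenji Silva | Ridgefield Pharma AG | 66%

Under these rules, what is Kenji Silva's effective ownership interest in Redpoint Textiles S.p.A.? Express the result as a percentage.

By sibling attribution (R2), Kenji Silva is treated as also owning Rosa Silva's interest in Copperline Realty LP, giving 39% + 26% = 65%.
By sibling attribution (R2), Kenji Silva is treated as also owning Rosa Silva's interest in Ridgefield Pharma AG, giving 66% + 34% = 100%.
Chain via Copperline Realty LP → Pinebrook Capital LLC → Ironwood Services GmbH (R3): 65% × 72% × 91% × 36% = 15.33168% of Redpoint Textiles S.p.A.
Chain via Ridgefield Pharma AG → Highfield Shipping BV → Wildmere Manufacturing Inc. (R3): 100% × 45% × 11% × 39% = 1.9305% of Redpoint Textiles S.p.A.
Aggregating (R1): 15.33168% + 1.9305% = 17.26218%.

17.26218%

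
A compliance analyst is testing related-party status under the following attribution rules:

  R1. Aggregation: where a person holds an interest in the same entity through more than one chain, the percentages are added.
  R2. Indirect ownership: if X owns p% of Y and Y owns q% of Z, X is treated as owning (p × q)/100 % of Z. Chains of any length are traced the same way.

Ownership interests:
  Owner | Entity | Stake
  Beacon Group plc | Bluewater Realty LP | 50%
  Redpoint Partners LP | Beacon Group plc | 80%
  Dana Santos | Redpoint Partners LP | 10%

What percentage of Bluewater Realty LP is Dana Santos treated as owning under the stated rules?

Chain via Redpoint Partners LP → Beacon Group plc (R2): 10% × 80% × 50% = 4% of Bluewater Realty LP.

4%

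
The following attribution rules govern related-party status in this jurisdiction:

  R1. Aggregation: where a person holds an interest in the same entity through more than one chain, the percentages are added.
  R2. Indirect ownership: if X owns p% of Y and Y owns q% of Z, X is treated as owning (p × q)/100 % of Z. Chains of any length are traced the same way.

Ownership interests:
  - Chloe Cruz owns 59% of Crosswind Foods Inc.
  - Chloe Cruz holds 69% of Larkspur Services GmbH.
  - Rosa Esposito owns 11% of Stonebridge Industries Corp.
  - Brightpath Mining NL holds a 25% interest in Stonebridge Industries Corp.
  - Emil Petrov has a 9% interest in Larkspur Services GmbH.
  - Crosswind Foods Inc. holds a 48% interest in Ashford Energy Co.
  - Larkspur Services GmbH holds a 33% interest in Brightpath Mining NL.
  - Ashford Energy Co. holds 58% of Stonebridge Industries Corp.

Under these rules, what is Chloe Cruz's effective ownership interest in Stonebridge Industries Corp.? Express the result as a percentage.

22.1181%

Chain via Crosswind Foods Inc. → Ashford Energy Co. (R2): 59% × 48% × 58% = 16.4256% of Stonebridge Industries Corp.
Chain via Larkspur Services GmbH → Brightpath Mining NL (R2): 69% × 33% × 25% = 5.6925% of Stonebridge Industries Corp.
Aggregating (R1): 16.4256% + 5.6925% = 22.1181%.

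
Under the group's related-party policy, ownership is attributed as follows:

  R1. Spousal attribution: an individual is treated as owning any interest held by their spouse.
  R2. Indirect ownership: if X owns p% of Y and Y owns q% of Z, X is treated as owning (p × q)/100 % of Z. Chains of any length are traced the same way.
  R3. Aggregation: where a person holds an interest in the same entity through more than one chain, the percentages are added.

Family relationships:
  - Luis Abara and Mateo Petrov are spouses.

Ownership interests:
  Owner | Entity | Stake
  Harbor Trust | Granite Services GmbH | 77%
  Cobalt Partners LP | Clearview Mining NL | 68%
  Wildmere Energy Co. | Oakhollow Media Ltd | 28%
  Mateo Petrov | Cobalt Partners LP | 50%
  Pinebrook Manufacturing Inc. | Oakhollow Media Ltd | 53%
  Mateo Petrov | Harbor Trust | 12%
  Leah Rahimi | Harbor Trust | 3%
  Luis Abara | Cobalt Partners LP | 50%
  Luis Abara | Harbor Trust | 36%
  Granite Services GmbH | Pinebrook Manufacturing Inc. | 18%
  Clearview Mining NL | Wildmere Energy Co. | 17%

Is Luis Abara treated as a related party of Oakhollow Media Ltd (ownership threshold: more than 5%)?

Yes

By spousal attribution (R1), Luis Abara is treated as also owning Mateo Petrov's interest in Harbor Trust, giving 36% + 12% = 48%.
By spousal attribution (R1), Luis Abara is treated as also owning Mateo Petrov's interest in Cobalt Partners LP, giving 50% + 50% = 100%.
Chain via Harbor Trust → Granite Services GmbH → Pinebrook Manufacturing Inc. (R2): 48% × 77% × 18% × 53% = 3.525984% of Oakhollow Media Ltd.
Chain via Cobalt Partners LP → Clearview Mining NL → Wildmere Energy Co. (R2): 100% × 68% × 17% × 28% = 3.2368% of Oakhollow Media Ltd.
Aggregating (R3): 3.525984% + 3.2368% = 6.762784%.
6.762784% exceeds the 5% threshold, so Luis is a related party to Oakhollow Media Ltd.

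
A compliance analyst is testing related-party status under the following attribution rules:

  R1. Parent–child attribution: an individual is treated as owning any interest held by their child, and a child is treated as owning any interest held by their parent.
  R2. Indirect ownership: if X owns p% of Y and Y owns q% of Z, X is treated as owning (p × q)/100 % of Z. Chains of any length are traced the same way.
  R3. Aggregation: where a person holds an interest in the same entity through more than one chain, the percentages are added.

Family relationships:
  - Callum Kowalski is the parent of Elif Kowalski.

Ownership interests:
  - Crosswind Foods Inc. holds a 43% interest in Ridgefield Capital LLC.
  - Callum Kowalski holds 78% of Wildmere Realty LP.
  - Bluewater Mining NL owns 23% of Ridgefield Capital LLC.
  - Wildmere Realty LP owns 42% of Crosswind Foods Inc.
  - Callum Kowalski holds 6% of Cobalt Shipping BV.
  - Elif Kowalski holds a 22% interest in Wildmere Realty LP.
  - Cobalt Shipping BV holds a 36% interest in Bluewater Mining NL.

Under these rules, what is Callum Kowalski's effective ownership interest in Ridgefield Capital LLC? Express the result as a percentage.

By parent–child attribution (R1), Callum Kowalski is treated as also owning Elif Kowalski's interest in Wildmere Realty LP, giving 78% + 22% = 100%.
Chain via Cobalt Shipping BV → Bluewater Mining NL (R2): 6% × 36% × 23% = 0.4968% of Ridgefield Capital LLC.
Chain via Wildmere Realty LP → Crosswind Foods Inc. (R2): 100% × 42% × 43% = 18.06% of Ridgefield Capital LLC.
Aggregating (R3): 0.4968% + 18.06% = 18.5568%.

18.5568%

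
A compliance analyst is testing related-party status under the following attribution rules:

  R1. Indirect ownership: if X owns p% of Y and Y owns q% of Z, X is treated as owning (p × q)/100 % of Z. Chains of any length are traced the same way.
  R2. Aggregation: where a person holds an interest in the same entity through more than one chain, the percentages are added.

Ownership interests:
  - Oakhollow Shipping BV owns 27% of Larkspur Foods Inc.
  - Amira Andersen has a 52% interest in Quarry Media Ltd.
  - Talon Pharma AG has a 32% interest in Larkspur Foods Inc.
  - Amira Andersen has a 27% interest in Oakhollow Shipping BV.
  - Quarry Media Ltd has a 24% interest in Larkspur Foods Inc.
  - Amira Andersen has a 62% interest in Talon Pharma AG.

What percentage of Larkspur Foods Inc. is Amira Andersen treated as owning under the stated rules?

Chain via Quarry Media Ltd (R1): 52% × 24% = 12.48% of Larkspur Foods Inc.
Chain via Talon Pharma AG (R1): 62% × 32% = 19.84% of Larkspur Foods Inc.
Chain via Oakhollow Shipping BV (R1): 27% × 27% = 7.29% of Larkspur Foods Inc.
Aggregating (R2): 12.48% + 19.84% + 7.29% = 39.61%.

39.61%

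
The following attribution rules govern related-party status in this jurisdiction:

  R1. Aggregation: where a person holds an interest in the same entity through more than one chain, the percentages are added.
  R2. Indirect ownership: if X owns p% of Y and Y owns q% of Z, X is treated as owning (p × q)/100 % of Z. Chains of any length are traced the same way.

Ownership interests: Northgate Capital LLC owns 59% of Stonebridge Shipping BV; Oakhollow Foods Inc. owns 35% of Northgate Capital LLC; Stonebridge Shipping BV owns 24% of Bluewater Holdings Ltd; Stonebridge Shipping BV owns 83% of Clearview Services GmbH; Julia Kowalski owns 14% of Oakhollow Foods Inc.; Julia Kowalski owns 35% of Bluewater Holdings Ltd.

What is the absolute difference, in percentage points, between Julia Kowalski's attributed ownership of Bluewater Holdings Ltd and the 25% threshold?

Chain via Oakhollow Foods Inc. → Northgate Capital LLC → Stonebridge Shipping BV (R2): 14% × 35% × 59% × 24% = 0.69384% of Bluewater Holdings Ltd.
Direct interest in Bluewater Holdings Ltd: 35%.
Aggregating (R1): 0.69384% + 35% = 35.69384%.
35.69384% exceeds the 25% threshold by 10.69384 percentage points.

10.69384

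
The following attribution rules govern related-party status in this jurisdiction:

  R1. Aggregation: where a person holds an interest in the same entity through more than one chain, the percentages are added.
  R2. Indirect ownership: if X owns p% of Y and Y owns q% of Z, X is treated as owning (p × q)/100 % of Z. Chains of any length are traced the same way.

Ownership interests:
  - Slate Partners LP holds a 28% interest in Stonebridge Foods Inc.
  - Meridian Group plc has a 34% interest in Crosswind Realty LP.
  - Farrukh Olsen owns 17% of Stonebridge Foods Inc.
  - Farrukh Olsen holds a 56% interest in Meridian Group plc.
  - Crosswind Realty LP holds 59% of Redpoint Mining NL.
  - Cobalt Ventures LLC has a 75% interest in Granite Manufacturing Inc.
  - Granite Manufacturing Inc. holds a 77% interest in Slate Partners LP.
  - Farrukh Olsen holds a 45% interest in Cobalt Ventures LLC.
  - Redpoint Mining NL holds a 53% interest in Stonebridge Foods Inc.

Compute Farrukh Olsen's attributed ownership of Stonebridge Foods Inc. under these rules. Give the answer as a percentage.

Chain via Cobalt Ventures LLC → Granite Manufacturing Inc. → Slate Partners LP (R2): 45% × 75% × 77% × 28% = 7.2765% of Stonebridge Foods Inc.
Chain via Meridian Group plc → Crosswind Realty LP → Redpoint Mining NL (R2): 56% × 34% × 59% × 53% = 5.953808% of Stonebridge Foods Inc.
Direct interest in Stonebridge Foods Inc: 17%.
Aggregating (R1): 7.2765% + 5.953808% + 17% = 30.230308%.

30.230308%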